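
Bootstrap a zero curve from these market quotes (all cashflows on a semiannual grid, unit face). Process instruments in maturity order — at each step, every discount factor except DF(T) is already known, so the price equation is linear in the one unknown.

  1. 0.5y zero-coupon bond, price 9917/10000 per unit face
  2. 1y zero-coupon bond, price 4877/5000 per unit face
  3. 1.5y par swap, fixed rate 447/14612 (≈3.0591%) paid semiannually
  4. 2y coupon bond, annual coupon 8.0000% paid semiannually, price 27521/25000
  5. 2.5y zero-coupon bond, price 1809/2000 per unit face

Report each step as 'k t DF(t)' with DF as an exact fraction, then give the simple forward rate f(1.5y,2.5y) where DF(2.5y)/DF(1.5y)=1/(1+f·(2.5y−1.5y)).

step 1 [0.5y] zero: DF = P = 9917/10000 ≈ 0.991700
step 2 [1y] zero: DF = P = 4877/5000 ≈ 0.975400
step 3 [1.5y] swap r/2=447/29224: DF=(1 − 447/29224·(0.991700+0.975400))/(1+447/29224) = 9553/10000 ≈ 0.955300
step 4 [2y] bond c/2=1/25: DF=(27521/25000 − 1/25·(0.991700+0.975400+0.955300))/(1+1/25) = 9461/10000 ≈ 0.946100
step 5 [2.5y] zero: DF = P = 1809/2000 ≈ 0.904500

1 1/2 9917/10000
2 1 4877/5000
3 3/2 9553/10000
4 2 9461/10000
5 5/2 1809/2000
f(1.5y,2.5y) = ((9553/10000)/(1809/2000) − 1)/(1) = 508/9045 ≈ 5.6164%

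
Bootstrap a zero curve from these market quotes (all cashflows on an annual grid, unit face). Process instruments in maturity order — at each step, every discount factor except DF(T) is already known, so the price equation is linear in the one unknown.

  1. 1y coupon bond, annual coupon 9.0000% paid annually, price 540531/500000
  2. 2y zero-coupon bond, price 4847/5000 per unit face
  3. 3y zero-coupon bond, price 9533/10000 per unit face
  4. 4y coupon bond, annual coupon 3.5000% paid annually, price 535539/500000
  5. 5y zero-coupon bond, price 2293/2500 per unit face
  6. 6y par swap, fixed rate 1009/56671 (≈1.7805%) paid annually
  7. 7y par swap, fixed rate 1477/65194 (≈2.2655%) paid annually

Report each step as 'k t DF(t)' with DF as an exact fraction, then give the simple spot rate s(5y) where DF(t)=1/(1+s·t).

1 1 4959/5000
2 2 4847/5000
3 3 9533/10000
4 4 9363/10000
5 5 2293/2500
6 6 8991/10000
7 7 8523/10000
s(5y) = (1/(2293/2500) − 1)/(5) = 207/11465 ≈ 1.8055%

step 1 [1y] bond c/1=9/100: DF=(540531/500000 − 9/100·(0))/(1+9/100) = 4959/5000 ≈ 0.991800
step 2 [2y] zero: DF = P = 4847/5000 ≈ 0.969400
step 3 [3y] zero: DF = P = 9533/10000 ≈ 0.953300
step 4 [4y] bond c/1=7/200: DF=(535539/500000 − 7/200·(0.991800+0.969400+0.953300))/(1+7/200) = 9363/10000 ≈ 0.936300
step 5 [5y] zero: DF = P = 2293/2500 ≈ 0.917200
step 6 [6y] swap r/1=1009/56671: DF=(1 − 1009/56671·(0.991800+0.969400+0.953300+0.936300+0.917200))/(1+1009/56671) = 8991/10000 ≈ 0.899100
step 7 [7y] swap r/1=1477/65194: DF=(1 − 1477/65194·(0.991800+0.969400+0.953300+0.936300+0.917200+0.899100))/(1+1477/65194) = 8523/10000 ≈ 0.852300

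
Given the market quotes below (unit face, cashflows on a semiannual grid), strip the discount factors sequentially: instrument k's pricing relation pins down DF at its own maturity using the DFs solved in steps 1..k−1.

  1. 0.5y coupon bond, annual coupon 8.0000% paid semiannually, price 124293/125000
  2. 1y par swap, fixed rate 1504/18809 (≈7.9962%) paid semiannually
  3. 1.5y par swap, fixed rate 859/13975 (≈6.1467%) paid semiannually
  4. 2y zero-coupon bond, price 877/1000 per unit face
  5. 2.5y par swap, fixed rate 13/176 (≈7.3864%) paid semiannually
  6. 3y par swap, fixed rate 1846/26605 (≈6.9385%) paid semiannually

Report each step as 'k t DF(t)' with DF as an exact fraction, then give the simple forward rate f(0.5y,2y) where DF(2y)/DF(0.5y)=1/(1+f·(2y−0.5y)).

step 1 [0.5y] bond c/2=1/25: DF=(124293/125000 − 1/25·(0))/(1+1/25) = 9561/10000 ≈ 0.956100
step 2 [1y] swap r/2=752/18809: DF=(1 − 752/18809·(0.956100))/(1+752/18809) = 578/625 ≈ 0.924800
step 3 [1.5y] swap r/2=859/27950: DF=(1 − 859/27950·(0.956100+0.924800))/(1+859/27950) = 9141/10000 ≈ 0.914100
step 4 [2y] zero: DF = P = 877/1000 ≈ 0.877000
step 5 [2.5y] swap r/2=13/352: DF=(1 − 13/352·(0.956100+0.924800+0.914100+0.877000))/(1+13/352) = 521/625 ≈ 0.833600
step 6 [3y] swap r/2=923/26605: DF=(1 − 923/26605·(0.956100+0.924800+0.914100+0.877000+0.833600))/(1+923/26605) = 4077/5000 ≈ 0.815400

1 1/2 9561/10000
2 1 578/625
3 3/2 9141/10000
4 2 877/1000
5 5/2 521/625
6 3 4077/5000
f(0.5y,2y) = ((9561/10000)/(877/1000) − 1)/(3/2) = 791/13155 ≈ 6.0129%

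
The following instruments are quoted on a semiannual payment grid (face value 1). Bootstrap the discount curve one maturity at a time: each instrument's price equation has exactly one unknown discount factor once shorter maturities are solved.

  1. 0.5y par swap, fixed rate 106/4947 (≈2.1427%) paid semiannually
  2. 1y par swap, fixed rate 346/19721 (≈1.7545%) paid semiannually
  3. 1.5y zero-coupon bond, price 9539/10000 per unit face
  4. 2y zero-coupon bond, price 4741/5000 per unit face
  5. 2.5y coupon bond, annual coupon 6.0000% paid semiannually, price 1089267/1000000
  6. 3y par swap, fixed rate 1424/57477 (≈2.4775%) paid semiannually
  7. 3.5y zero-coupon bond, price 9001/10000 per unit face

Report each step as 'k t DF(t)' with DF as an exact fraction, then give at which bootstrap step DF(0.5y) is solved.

1 1/2 4947/5000
2 1 9827/10000
3 3/2 9539/10000
4 2 4741/5000
5 5/2 9447/10000
6 3 1161/1250
7 7/2 9001/10000
DF(0.5y) is solved at step 1

step 1 [0.5y] swap r/2=53/4947: DF=(1 − 53/4947·(0))/(1+53/4947) = 4947/5000 ≈ 0.989400
step 2 [1y] swap r/2=173/19721: DF=(1 − 173/19721·(0.989400))/(1+173/19721) = 9827/10000 ≈ 0.982700
step 3 [1.5y] zero: DF = P = 9539/10000 ≈ 0.953900
step 4 [2y] zero: DF = P = 4741/5000 ≈ 0.948200
step 5 [2.5y] bond c/2=3/100: DF=(1089267/1000000 − 3/100·(0.989400+0.982700+0.953900+0.948200))/(1+3/100) = 9447/10000 ≈ 0.944700
step 6 [3y] swap r/2=712/57477: DF=(1 − 712/57477·(0.989400+0.982700+0.953900+0.948200+0.944700))/(1+712/57477) = 1161/1250 ≈ 0.928800
step 7 [3.5y] zero: DF = P = 9001/10000 ≈ 0.900100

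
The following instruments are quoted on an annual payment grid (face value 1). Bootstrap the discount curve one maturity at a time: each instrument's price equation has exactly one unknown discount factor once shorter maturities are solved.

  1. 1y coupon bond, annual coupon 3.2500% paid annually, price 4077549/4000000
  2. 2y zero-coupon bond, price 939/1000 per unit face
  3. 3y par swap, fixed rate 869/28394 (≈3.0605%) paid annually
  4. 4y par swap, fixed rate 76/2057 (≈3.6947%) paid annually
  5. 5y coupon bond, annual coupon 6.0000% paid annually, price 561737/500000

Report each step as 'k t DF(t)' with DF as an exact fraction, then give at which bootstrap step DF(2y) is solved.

step 1 [1y] bond c/1=13/400: DF=(4077549/4000000 − 13/400·(0))/(1+13/400) = 9873/10000 ≈ 0.987300
step 2 [2y] zero: DF = P = 939/1000 ≈ 0.939000
step 3 [3y] swap r/1=869/28394: DF=(1 − 869/28394·(0.987300+0.939000))/(1+869/28394) = 9131/10000 ≈ 0.913100
step 4 [4y] swap r/1=76/2057: DF=(1 − 76/2057·(0.987300+0.939000+0.913100))/(1+76/2057) = 1079/1250 ≈ 0.863200
step 5 [5y] bond c/1=3/50: DF=(561737/500000 − 3/50·(0.987300+0.939000+0.913100+0.863200))/(1+3/50) = 8503/10000 ≈ 0.850300

1 1 9873/10000
2 2 939/1000
3 3 9131/10000
4 4 1079/1250
5 5 8503/10000
DF(2y) is solved at step 2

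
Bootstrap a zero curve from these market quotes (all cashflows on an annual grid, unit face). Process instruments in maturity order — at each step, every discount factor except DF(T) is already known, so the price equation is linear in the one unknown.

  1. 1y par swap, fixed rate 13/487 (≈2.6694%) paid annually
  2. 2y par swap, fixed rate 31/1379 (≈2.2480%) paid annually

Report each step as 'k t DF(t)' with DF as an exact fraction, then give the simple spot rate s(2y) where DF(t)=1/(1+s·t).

1 1 487/500
2 2 4783/5000
s(2y) = (1/(4783/5000) − 1)/(2) = 217/9566 ≈ 2.2685%

step 1 [1y] swap r/1=13/487: DF=(1 − 13/487·(0))/(1+13/487) = 487/500 ≈ 0.974000
step 2 [2y] swap r/1=31/1379: DF=(1 − 31/1379·(0.974000))/(1+31/1379) = 4783/5000 ≈ 0.956600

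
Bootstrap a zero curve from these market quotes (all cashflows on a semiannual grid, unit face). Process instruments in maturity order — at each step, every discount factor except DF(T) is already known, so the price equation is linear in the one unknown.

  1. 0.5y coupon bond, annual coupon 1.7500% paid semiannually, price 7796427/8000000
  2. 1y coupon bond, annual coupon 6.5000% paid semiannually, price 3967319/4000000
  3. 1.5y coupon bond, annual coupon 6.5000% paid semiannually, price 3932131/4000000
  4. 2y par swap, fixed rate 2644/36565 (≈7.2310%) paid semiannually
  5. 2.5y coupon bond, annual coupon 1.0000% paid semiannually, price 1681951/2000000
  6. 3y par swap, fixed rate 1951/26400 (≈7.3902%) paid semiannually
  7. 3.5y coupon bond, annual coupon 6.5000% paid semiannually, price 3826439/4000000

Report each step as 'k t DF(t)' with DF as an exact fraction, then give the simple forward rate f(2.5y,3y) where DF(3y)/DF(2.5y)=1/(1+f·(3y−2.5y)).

1 1/2 9661/10000
2 1 4651/5000
3 3/2 2231/2500
4 2 4339/5000
5 5/2 4093/5000
6 3 8049/10000
7 7/2 7603/10000
f(2.5y,3y) = ((4093/5000)/(8049/10000) − 1)/(1/2) = 274/8049 ≈ 3.4041%

step 1 [0.5y] bond c/2=7/800: DF=(7796427/8000000 − 7/800·(0))/(1+7/800) = 9661/10000 ≈ 0.966100
step 2 [1y] bond c/2=13/400: DF=(3967319/4000000 − 13/400·(0.966100))/(1+13/400) = 4651/5000 ≈ 0.930200
step 3 [1.5y] bond c/2=13/400: DF=(3932131/4000000 − 13/400·(0.966100+0.930200))/(1+13/400) = 2231/2500 ≈ 0.892400
step 4 [2y] swap r/2=1322/36565: DF=(1 − 1322/36565·(0.966100+0.930200+0.892400))/(1+1322/36565) = 4339/5000 ≈ 0.867800
step 5 [2.5y] bond c/2=1/200: DF=(1681951/2000000 − 1/200·(0.966100+0.930200+0.892400+0.867800))/(1+1/200) = 4093/5000 ≈ 0.818600
step 6 [3y] swap r/2=1951/52800: DF=(1 − 1951/52800·(0.966100+0.930200+0.892400+0.867800+0.818600))/(1+1951/52800) = 8049/10000 ≈ 0.804900
step 7 [3.5y] bond c/2=13/400: DF=(3826439/4000000 − 13/400·(0.966100+0.930200+0.892400+0.867800+0.818600+0.804900))/(1+13/400) = 7603/10000 ≈ 0.760300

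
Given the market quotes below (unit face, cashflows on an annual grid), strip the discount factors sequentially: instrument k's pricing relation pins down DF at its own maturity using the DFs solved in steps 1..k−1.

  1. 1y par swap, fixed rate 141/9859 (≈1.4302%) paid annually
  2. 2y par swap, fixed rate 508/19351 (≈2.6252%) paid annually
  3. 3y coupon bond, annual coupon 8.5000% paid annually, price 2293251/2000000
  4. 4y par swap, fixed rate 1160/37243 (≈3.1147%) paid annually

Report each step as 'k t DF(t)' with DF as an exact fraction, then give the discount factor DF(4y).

step 1 [1y] swap r/1=141/9859: DF=(1 − 141/9859·(0))/(1+141/9859) = 9859/10000 ≈ 0.985900
step 2 [2y] swap r/1=508/19351: DF=(1 − 508/19351·(0.985900))/(1+508/19351) = 2373/2500 ≈ 0.949200
step 3 [3y] bond c/1=17/200: DF=(2293251/2000000 − 17/200·(0.985900+0.949200))/(1+17/200) = 2263/2500 ≈ 0.905200
step 4 [4y] swap r/1=1160/37243: DF=(1 − 1160/37243·(0.985900+0.949200+0.905200))/(1+1160/37243) = 221/250 ≈ 0.884000

1 1 9859/10000
2 2 2373/2500
3 3 2263/2500
4 4 221/250
DF(4y) = 221/250 ≈ 0.884000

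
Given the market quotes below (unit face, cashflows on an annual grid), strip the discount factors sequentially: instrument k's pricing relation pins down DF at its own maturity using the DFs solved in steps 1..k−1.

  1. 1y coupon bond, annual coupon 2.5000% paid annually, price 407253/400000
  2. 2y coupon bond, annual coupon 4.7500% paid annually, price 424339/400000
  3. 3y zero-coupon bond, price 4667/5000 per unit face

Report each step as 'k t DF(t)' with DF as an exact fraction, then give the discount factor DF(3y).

1 1 9933/10000
2 2 9677/10000
3 3 4667/5000
DF(3y) = 4667/5000 ≈ 0.933400

step 1 [1y] bond c/1=1/40: DF=(407253/400000 − 1/40·(0))/(1+1/40) = 9933/10000 ≈ 0.993300
step 2 [2y] bond c/1=19/400: DF=(424339/400000 − 19/400·(0.993300))/(1+19/400) = 9677/10000 ≈ 0.967700
step 3 [3y] zero: DF = P = 4667/5000 ≈ 0.933400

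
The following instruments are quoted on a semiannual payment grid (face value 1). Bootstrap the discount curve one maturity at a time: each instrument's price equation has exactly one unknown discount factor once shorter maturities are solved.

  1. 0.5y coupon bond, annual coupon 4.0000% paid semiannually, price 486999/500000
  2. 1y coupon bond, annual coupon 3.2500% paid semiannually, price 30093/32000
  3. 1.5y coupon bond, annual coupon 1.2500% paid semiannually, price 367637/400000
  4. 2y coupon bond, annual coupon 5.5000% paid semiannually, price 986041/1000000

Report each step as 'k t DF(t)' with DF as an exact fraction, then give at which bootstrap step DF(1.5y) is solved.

step 1 [0.5y] bond c/2=1/50: DF=(486999/500000 − 1/50·(0))/(1+1/50) = 9549/10000 ≈ 0.954900
step 2 [1y] bond c/2=13/800: DF=(30093/32000 − 13/800·(0.954900))/(1+13/800) = 9101/10000 ≈ 0.910100
step 3 [1.5y] bond c/2=1/160: DF=(367637/400000 − 1/160·(0.954900+0.910100))/(1+1/160) = 4509/5000 ≈ 0.901800
step 4 [2y] bond c/2=11/400: DF=(986041/1000000 − 11/400·(0.954900+0.910100+0.901800))/(1+11/400) = 1107/1250 ≈ 0.885600

1 1/2 9549/10000
2 1 9101/10000
3 3/2 4509/5000
4 2 1107/1250
DF(1.5y) is solved at step 3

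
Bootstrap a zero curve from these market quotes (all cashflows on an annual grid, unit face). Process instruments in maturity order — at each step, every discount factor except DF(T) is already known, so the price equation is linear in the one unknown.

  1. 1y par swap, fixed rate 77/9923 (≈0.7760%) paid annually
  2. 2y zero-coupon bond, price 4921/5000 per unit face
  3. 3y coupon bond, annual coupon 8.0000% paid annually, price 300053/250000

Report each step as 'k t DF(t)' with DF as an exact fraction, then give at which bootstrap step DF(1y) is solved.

step 1 [1y] swap r/1=77/9923: DF=(1 − 77/9923·(0))/(1+77/9923) = 9923/10000 ≈ 0.992300
step 2 [2y] zero: DF = P = 4921/5000 ≈ 0.984200
step 3 [3y] bond c/1=2/25: DF=(300053/250000 − 2/25·(0.992300+0.984200))/(1+2/25) = 9649/10000 ≈ 0.964900

1 1 9923/10000
2 2 4921/5000
3 3 9649/10000
DF(1y) is solved at step 1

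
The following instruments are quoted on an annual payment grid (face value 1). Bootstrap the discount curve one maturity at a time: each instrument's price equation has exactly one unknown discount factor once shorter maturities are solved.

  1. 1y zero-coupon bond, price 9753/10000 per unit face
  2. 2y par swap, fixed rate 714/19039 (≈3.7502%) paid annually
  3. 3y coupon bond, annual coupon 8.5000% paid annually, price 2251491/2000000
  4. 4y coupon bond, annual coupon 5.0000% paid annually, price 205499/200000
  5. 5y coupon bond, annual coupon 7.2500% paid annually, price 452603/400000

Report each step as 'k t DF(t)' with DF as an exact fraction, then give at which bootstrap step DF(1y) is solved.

1 1 9753/10000
2 2 4643/5000
3 3 2221/2500
4 4 1057/1250
5 5 8091/10000
DF(1y) is solved at step 1

step 1 [1y] zero: DF = P = 9753/10000 ≈ 0.975300
step 2 [2y] swap r/1=714/19039: DF=(1 − 714/19039·(0.975300))/(1+714/19039) = 4643/5000 ≈ 0.928600
step 3 [3y] bond c/1=17/200: DF=(2251491/2000000 − 17/200·(0.975300+0.928600))/(1+17/200) = 2221/2500 ≈ 0.888400
step 4 [4y] bond c/1=1/20: DF=(205499/200000 − 1/20·(0.975300+0.928600+0.888400))/(1+1/20) = 1057/1250 ≈ 0.845600
step 5 [5y] bond c/1=29/400: DF=(452603/400000 − 29/400·(0.975300+0.928600+0.888400+0.845600))/(1+29/400) = 8091/10000 ≈ 0.809100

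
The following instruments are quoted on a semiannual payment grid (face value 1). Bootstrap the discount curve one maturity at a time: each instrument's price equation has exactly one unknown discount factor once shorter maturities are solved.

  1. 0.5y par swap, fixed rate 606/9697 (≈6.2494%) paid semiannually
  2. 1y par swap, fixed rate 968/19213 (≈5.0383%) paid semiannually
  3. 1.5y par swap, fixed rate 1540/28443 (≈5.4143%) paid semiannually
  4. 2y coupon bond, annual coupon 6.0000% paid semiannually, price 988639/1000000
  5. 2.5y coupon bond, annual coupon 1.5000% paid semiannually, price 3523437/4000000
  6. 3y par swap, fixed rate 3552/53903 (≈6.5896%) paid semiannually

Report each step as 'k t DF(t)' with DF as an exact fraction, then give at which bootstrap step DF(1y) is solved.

step 1 [0.5y] swap r/2=303/9697: DF=(1 − 303/9697·(0))/(1+303/9697) = 9697/10000 ≈ 0.969700
step 2 [1y] swap r/2=484/19213: DF=(1 − 484/19213·(0.969700))/(1+484/19213) = 2379/2500 ≈ 0.951600
step 3 [1.5y] swap r/2=770/28443: DF=(1 − 770/28443·(0.969700+0.951600))/(1+770/28443) = 923/1000 ≈ 0.923000
step 4 [2y] bond c/2=3/100: DF=(988639/1000000 − 3/100·(0.969700+0.951600+0.923000))/(1+3/100) = 877/1000 ≈ 0.877000
step 5 [2.5y] bond c/2=3/400: DF=(3523437/4000000 − 3/400·(0.969700+0.951600+0.923000+0.877000))/(1+3/400) = 4233/5000 ≈ 0.846600
step 6 [3y] swap r/2=1776/53903: DF=(1 − 1776/53903·(0.969700+0.951600+0.923000+0.877000+0.846600))/(1+1776/53903) = 514/625 ≈ 0.822400

1 1/2 9697/10000
2 1 2379/2500
3 3/2 923/1000
4 2 877/1000
5 5/2 4233/5000
6 3 514/625
DF(1y) is solved at step 2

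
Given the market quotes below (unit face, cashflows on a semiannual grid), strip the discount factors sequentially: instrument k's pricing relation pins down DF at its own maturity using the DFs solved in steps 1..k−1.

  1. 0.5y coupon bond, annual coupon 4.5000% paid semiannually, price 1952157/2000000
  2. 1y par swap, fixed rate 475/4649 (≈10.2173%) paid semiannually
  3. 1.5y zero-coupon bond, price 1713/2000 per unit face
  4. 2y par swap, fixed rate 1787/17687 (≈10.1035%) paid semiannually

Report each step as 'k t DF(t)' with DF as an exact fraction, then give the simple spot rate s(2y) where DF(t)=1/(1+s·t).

1 1/2 4773/5000
2 1 181/200
3 3/2 1713/2000
4 2 8213/10000
s(2y) = (1/(8213/10000) − 1)/(2) = 1787/16426 ≈ 10.8791%

step 1 [0.5y] bond c/2=9/400: DF=(1952157/2000000 − 9/400·(0))/(1+9/400) = 4773/5000 ≈ 0.954600
step 2 [1y] swap r/2=475/9298: DF=(1 − 475/9298·(0.954600))/(1+475/9298) = 181/200 ≈ 0.905000
step 3 [1.5y] zero: DF = P = 1713/2000 ≈ 0.856500
step 4 [2y] swap r/2=1787/35374: DF=(1 − 1787/35374·(0.954600+0.905000+0.856500))/(1+1787/35374) = 8213/10000 ≈ 0.821300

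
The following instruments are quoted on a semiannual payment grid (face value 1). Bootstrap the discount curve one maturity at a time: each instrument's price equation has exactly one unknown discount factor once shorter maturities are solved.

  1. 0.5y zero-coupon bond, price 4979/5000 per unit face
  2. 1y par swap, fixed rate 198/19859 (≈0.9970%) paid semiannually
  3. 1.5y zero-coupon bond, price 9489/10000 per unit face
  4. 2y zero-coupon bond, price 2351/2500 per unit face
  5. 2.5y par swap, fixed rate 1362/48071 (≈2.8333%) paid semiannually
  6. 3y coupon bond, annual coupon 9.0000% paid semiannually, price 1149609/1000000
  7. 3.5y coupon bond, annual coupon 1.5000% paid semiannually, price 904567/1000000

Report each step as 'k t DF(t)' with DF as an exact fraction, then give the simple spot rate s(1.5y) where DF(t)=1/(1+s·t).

1 1/2 4979/5000
2 1 9901/10000
3 3/2 9489/10000
4 2 2351/2500
5 5/2 9319/10000
6 3 8931/10000
7 7/2 4277/5000
s(1.5y) = (1/(9489/10000) − 1)/(3/2) = 1022/28467 ≈ 3.5901%

step 1 [0.5y] zero: DF = P = 4979/5000 ≈ 0.995800
step 2 [1y] swap r/2=99/19859: DF=(1 − 99/19859·(0.995800))/(1+99/19859) = 9901/10000 ≈ 0.990100
step 3 [1.5y] zero: DF = P = 9489/10000 ≈ 0.948900
step 4 [2y] zero: DF = P = 2351/2500 ≈ 0.940400
step 5 [2.5y] swap r/2=681/48071: DF=(1 − 681/48071·(0.995800+0.990100+0.948900+0.940400))/(1+681/48071) = 9319/10000 ≈ 0.931900
step 6 [3y] bond c/2=9/200: DF=(1149609/1000000 − 9/200·(0.995800+0.990100+0.948900+0.940400+0.931900))/(1+9/200) = 8931/10000 ≈ 0.893100
step 7 [3.5y] bond c/2=3/400: DF=(904567/1000000 − 3/400·(0.995800+0.990100+0.948900+0.940400+0.931900+0.893100))/(1+3/400) = 4277/5000 ≈ 0.855400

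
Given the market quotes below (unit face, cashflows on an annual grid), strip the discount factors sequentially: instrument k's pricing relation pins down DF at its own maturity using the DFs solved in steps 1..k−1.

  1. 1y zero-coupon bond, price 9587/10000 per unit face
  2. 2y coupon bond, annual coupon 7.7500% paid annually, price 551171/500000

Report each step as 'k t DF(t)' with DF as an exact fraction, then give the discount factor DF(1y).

1 1 9587/10000
2 2 9541/10000
DF(1y) = 9587/10000 ≈ 0.958700

step 1 [1y] zero: DF = P = 9587/10000 ≈ 0.958700
step 2 [2y] bond c/1=31/400: DF=(551171/500000 − 31/400·(0.958700))/(1+31/400) = 9541/10000 ≈ 0.954100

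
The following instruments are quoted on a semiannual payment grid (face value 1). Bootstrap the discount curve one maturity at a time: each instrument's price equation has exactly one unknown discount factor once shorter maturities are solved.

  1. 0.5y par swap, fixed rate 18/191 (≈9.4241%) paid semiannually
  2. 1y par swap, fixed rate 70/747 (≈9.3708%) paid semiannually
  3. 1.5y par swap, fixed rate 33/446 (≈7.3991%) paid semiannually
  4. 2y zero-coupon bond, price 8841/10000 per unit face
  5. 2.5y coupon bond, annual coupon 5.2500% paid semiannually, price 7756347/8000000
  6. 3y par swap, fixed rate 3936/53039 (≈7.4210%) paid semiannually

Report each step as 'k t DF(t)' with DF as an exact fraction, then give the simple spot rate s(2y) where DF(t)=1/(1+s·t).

step 1 [0.5y] swap r/2=9/191: DF=(1 − 9/191·(0))/(1+9/191) = 191/200 ≈ 0.955000
step 2 [1y] swap r/2=35/747: DF=(1 − 35/747·(0.955000))/(1+35/747) = 73/80 ≈ 0.912500
step 3 [1.5y] swap r/2=33/892: DF=(1 − 33/892·(0.955000+0.912500))/(1+33/892) = 8977/10000 ≈ 0.897700
step 4 [2y] zero: DF = P = 8841/10000 ≈ 0.884100
step 5 [2.5y] bond c/2=21/800: DF=(7756347/8000000 − 21/800·(0.955000+0.912500+0.897700+0.884100))/(1+21/800) = 4257/5000 ≈ 0.851400
step 6 [3y] swap r/2=1968/53039: DF=(1 − 1968/53039·(0.955000+0.912500+0.897700+0.884100+0.851400))/(1+1968/53039) = 502/625 ≈ 0.803200

1 1/2 191/200
2 1 73/80
3 3/2 8977/10000
4 2 8841/10000
5 5/2 4257/5000
6 3 502/625
s(2y) = (1/(8841/10000) − 1)/(2) = 1159/17682 ≈ 6.5547%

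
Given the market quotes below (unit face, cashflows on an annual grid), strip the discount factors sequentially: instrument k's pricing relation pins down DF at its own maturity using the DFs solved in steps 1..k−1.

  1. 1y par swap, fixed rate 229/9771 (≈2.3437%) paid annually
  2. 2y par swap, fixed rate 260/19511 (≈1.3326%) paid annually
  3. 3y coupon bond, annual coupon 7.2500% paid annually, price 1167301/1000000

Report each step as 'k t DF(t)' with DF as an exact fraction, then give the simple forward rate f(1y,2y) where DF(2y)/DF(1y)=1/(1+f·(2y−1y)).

step 1 [1y] swap r/1=229/9771: DF=(1 − 229/9771·(0))/(1+229/9771) = 9771/10000 ≈ 0.977100
step 2 [2y] swap r/1=260/19511: DF=(1 − 260/19511·(0.977100))/(1+260/19511) = 487/500 ≈ 0.974000
step 3 [3y] bond c/1=29/400: DF=(1167301/1000000 − 29/400·(0.977100+0.974000))/(1+29/400) = 1913/2000 ≈ 0.956500

1 1 9771/10000
2 2 487/500
3 3 1913/2000
f(1y,2y) = ((9771/10000)/(487/500) − 1)/(1) = 31/9740 ≈ 0.3183%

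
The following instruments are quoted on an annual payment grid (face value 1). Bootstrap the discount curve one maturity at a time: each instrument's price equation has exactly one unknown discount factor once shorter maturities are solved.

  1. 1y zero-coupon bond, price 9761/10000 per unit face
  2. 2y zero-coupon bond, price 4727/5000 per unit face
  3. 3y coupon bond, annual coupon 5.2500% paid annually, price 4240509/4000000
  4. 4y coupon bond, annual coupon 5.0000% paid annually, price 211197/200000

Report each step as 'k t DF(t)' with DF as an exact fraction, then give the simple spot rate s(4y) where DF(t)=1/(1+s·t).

1 1 9761/10000
2 2 4727/5000
3 3 4557/5000
4 4 2177/2500
s(4y) = (1/(2177/2500) − 1)/(4) = 323/8708 ≈ 3.7092%

step 1 [1y] zero: DF = P = 9761/10000 ≈ 0.976100
step 2 [2y] zero: DF = P = 4727/5000 ≈ 0.945400
step 3 [3y] bond c/1=21/400: DF=(4240509/4000000 − 21/400·(0.976100+0.945400))/(1+21/400) = 4557/5000 ≈ 0.911400
step 4 [4y] bond c/1=1/20: DF=(211197/200000 − 1/20·(0.976100+0.945400+0.911400))/(1+1/20) = 2177/2500 ≈ 0.870800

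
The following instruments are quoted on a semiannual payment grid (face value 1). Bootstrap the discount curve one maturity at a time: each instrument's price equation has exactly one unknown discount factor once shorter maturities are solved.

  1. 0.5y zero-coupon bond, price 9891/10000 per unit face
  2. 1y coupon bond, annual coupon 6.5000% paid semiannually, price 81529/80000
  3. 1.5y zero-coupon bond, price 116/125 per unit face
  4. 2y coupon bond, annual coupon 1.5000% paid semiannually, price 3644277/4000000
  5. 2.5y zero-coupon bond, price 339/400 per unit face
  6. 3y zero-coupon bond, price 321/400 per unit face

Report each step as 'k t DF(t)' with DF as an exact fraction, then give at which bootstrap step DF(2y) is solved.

1 1/2 9891/10000
2 1 9559/10000
3 3/2 116/125
4 2 8829/10000
5 5/2 339/400
6 3 321/400
DF(2y) is solved at step 4

step 1 [0.5y] zero: DF = P = 9891/10000 ≈ 0.989100
step 2 [1y] bond c/2=13/400: DF=(81529/80000 − 13/400·(0.989100))/(1+13/400) = 9559/10000 ≈ 0.955900
step 3 [1.5y] zero: DF = P = 116/125 ≈ 0.928000
step 4 [2y] bond c/2=3/400: DF=(3644277/4000000 − 3/400·(0.989100+0.955900+0.928000))/(1+3/400) = 8829/10000 ≈ 0.882900
step 5 [2.5y] zero: DF = P = 339/400 ≈ 0.847500
step 6 [3y] zero: DF = P = 321/400 ≈ 0.802500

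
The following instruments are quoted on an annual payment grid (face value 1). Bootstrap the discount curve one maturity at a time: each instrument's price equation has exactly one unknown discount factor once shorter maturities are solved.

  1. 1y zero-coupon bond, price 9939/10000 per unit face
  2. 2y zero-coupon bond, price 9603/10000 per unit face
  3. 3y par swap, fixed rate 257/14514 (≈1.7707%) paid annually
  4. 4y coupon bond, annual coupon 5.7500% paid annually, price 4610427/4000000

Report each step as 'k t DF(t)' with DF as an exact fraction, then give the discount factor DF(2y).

1 1 9939/10000
2 2 9603/10000
3 3 4743/5000
4 4 9321/10000
DF(2y) = 9603/10000 ≈ 0.960300

step 1 [1y] zero: DF = P = 9939/10000 ≈ 0.993900
step 2 [2y] zero: DF = P = 9603/10000 ≈ 0.960300
step 3 [3y] swap r/1=257/14514: DF=(1 − 257/14514·(0.993900+0.960300))/(1+257/14514) = 4743/5000 ≈ 0.948600
step 4 [4y] bond c/1=23/400: DF=(4610427/4000000 − 23/400·(0.993900+0.960300+0.948600))/(1+23/400) = 9321/10000 ≈ 0.932100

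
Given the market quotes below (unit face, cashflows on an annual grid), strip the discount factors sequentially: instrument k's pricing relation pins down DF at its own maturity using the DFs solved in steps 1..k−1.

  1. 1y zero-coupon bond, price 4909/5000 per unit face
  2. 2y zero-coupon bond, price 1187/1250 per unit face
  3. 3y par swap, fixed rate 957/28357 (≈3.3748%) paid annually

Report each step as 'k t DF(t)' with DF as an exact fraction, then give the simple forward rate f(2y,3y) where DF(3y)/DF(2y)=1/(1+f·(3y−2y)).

step 1 [1y] zero: DF = P = 4909/5000 ≈ 0.981800
step 2 [2y] zero: DF = P = 1187/1250 ≈ 0.949600
step 3 [3y] swap r/1=957/28357: DF=(1 − 957/28357·(0.981800+0.949600))/(1+957/28357) = 9043/10000 ≈ 0.904300

1 1 4909/5000
2 2 1187/1250
3 3 9043/10000
f(2y,3y) = ((1187/1250)/(9043/10000) − 1)/(1) = 453/9043 ≈ 5.0094%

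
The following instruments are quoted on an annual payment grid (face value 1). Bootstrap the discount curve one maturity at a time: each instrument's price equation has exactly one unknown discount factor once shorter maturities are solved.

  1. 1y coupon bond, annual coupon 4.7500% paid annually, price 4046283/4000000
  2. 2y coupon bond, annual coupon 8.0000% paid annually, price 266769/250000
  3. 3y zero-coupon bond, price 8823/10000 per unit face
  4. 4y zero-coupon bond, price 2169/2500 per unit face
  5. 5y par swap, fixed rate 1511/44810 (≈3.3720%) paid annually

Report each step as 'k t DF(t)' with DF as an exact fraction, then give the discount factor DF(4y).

1 1 9657/10000
2 2 1833/2000
3 3 8823/10000
4 4 2169/2500
5 5 8489/10000
DF(4y) = 2169/2500 ≈ 0.867600

step 1 [1y] bond c/1=19/400: DF=(4046283/4000000 − 19/400·(0))/(1+19/400) = 9657/10000 ≈ 0.965700
step 2 [2y] bond c/1=2/25: DF=(266769/250000 − 2/25·(0.965700))/(1+2/25) = 1833/2000 ≈ 0.916500
step 3 [3y] zero: DF = P = 8823/10000 ≈ 0.882300
step 4 [4y] zero: DF = P = 2169/2500 ≈ 0.867600
step 5 [5y] swap r/1=1511/44810: DF=(1 − 1511/44810·(0.965700+0.916500+0.882300+0.867600))/(1+1511/44810) = 8489/10000 ≈ 0.848900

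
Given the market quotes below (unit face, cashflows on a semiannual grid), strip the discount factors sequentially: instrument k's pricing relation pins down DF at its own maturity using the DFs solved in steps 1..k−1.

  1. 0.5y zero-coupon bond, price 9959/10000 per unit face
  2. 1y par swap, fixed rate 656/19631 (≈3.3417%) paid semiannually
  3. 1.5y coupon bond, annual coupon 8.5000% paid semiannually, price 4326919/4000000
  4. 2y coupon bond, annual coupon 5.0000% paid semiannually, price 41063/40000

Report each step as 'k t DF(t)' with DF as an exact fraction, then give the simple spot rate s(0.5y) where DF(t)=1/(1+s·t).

step 1 [0.5y] zero: DF = P = 9959/10000 ≈ 0.995900
step 2 [1y] swap r/2=328/19631: DF=(1 − 328/19631·(0.995900))/(1+328/19631) = 1209/1250 ≈ 0.967200
step 3 [1.5y] bond c/2=17/400: DF=(4326919/4000000 − 17/400·(0.995900+0.967200))/(1+17/400) = 1197/1250 ≈ 0.957600
step 4 [2y] bond c/2=1/40: DF=(41063/40000 − 1/40·(0.995900+0.967200+0.957600))/(1+1/40) = 9303/10000 ≈ 0.930300

1 1/2 9959/10000
2 1 1209/1250
3 3/2 1197/1250
4 2 9303/10000
s(0.5y) = (1/(9959/10000) − 1)/(1/2) = 82/9959 ≈ 0.8234%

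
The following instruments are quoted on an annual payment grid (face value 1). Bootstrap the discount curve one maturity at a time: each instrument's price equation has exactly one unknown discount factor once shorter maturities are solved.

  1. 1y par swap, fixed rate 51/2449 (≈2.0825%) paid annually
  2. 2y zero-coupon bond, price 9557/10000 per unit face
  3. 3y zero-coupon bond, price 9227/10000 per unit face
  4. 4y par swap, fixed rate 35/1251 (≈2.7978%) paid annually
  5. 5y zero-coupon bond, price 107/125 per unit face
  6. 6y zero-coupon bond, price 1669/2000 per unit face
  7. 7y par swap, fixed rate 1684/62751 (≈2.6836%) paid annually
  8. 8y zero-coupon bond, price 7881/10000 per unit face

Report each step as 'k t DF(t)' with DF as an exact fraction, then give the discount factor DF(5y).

step 1 [1y] swap r/1=51/2449: DF=(1 − 51/2449·(0))/(1+51/2449) = 2449/2500 ≈ 0.979600
step 2 [2y] zero: DF = P = 9557/10000 ≈ 0.955700
step 3 [3y] zero: DF = P = 9227/10000 ≈ 0.922700
step 4 [4y] swap r/1=35/1251: DF=(1 − 35/1251·(0.979600+0.955700+0.922700))/(1+35/1251) = 179/200 ≈ 0.895000
step 5 [5y] zero: DF = P = 107/125 ≈ 0.856000
step 6 [6y] zero: DF = P = 1669/2000 ≈ 0.834500
step 7 [7y] swap r/1=1684/62751: DF=(1 − 1684/62751·(0.979600+0.955700+0.922700+0.895000+0.856000+0.834500))/(1+1684/62751) = 2079/2500 ≈ 0.831600
step 8 [8y] zero: DF = P = 7881/10000 ≈ 0.788100

1 1 2449/2500
2 2 9557/10000
3 3 9227/10000
4 4 179/200
5 5 107/125
6 6 1669/2000
7 7 2079/2500
8 8 7881/10000
DF(5y) = 107/125 ≈ 0.856000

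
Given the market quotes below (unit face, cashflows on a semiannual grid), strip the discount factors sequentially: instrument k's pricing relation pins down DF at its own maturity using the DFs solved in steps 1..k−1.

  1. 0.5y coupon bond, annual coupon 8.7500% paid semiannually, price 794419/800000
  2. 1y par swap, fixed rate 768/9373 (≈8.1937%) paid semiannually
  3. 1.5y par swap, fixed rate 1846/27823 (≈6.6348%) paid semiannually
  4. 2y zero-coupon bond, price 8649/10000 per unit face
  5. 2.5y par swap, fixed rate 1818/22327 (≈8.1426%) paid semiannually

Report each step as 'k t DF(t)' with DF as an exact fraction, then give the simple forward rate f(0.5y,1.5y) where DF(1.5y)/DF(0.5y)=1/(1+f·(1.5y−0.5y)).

1 1/2 4757/5000
2 1 577/625
3 3/2 9077/10000
4 2 8649/10000
5 5/2 4091/5000
f(0.5y,1.5y) = ((4757/5000)/(9077/10000) − 1)/(1) = 437/9077 ≈ 4.8144%

step 1 [0.5y] bond c/2=7/160: DF=(794419/800000 − 7/160·(0))/(1+7/160) = 4757/5000 ≈ 0.951400
step 2 [1y] swap r/2=384/9373: DF=(1 − 384/9373·(0.951400))/(1+384/9373) = 577/625 ≈ 0.923200
step 3 [1.5y] swap r/2=923/27823: DF=(1 − 923/27823·(0.951400+0.923200))/(1+923/27823) = 9077/10000 ≈ 0.907700
step 4 [2y] zero: DF = P = 8649/10000 ≈ 0.864900
step 5 [2.5y] swap r/2=909/22327: DF=(1 − 909/22327·(0.951400+0.923200+0.907700+0.864900))/(1+909/22327) = 4091/5000 ≈ 0.818200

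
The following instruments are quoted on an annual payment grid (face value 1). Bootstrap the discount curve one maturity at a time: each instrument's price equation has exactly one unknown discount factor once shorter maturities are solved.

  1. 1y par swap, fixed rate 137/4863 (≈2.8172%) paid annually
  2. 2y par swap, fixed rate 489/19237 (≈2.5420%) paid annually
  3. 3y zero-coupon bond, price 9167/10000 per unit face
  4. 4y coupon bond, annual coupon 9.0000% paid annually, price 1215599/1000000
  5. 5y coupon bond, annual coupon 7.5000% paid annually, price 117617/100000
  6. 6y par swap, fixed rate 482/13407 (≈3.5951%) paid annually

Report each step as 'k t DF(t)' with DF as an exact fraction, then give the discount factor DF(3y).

1 1 4863/5000
2 2 9511/10000
3 3 9167/10000
4 4 8807/10000
5 5 1669/2000
6 6 1009/1250
DF(3y) = 9167/10000 ≈ 0.916700

step 1 [1y] swap r/1=137/4863: DF=(1 − 137/4863·(0))/(1+137/4863) = 4863/5000 ≈ 0.972600
step 2 [2y] swap r/1=489/19237: DF=(1 − 489/19237·(0.972600))/(1+489/19237) = 9511/10000 ≈ 0.951100
step 3 [3y] zero: DF = P = 9167/10000 ≈ 0.916700
step 4 [4y] bond c/1=9/100: DF=(1215599/1000000 − 9/100·(0.972600+0.951100+0.916700))/(1+9/100) = 8807/10000 ≈ 0.880700
step 5 [5y] bond c/1=3/40: DF=(117617/100000 − 3/40·(0.972600+0.951100+0.916700+0.880700))/(1+3/40) = 1669/2000 ≈ 0.834500
step 6 [6y] swap r/1=482/13407: DF=(1 − 482/13407·(0.972600+0.951100+0.916700+0.880700+0.834500))/(1+482/13407) = 1009/1250 ≈ 0.807200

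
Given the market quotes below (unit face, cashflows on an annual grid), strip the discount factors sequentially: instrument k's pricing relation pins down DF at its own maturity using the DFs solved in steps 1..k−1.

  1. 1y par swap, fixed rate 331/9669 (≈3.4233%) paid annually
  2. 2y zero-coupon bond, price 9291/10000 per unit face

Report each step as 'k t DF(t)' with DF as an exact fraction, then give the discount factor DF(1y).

1 1 9669/10000
2 2 9291/10000
DF(1y) = 9669/10000 ≈ 0.966900

step 1 [1y] swap r/1=331/9669: DF=(1 − 331/9669·(0))/(1+331/9669) = 9669/10000 ≈ 0.966900
step 2 [2y] zero: DF = P = 9291/10000 ≈ 0.929100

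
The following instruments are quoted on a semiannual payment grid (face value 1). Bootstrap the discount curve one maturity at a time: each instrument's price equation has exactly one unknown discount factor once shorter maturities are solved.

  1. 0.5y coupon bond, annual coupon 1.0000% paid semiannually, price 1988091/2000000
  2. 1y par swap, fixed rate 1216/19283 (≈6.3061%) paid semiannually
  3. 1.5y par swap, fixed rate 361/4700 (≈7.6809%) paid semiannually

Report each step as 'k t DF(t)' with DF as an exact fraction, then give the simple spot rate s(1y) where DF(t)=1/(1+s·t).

step 1 [0.5y] bond c/2=1/200: DF=(1988091/2000000 − 1/200·(0))/(1+1/200) = 9891/10000 ≈ 0.989100
step 2 [1y] swap r/2=608/19283: DF=(1 − 608/19283·(0.989100))/(1+608/19283) = 587/625 ≈ 0.939200
step 3 [1.5y] swap r/2=361/9400: DF=(1 − 361/9400·(0.989100+0.939200))/(1+361/9400) = 8917/10000 ≈ 0.891700

1 1/2 9891/10000
2 1 587/625
3 3/2 8917/10000
s(1y) = (1/(587/625) − 1)/(1) = 38/587 ≈ 6.4736%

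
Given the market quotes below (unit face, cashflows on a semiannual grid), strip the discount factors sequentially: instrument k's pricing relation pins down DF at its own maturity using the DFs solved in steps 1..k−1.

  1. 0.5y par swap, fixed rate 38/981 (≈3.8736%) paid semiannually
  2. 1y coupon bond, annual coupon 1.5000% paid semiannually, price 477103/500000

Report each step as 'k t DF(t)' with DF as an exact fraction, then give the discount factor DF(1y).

1 1/2 981/1000
2 1 4699/5000
DF(1y) = 4699/5000 ≈ 0.939800

step 1 [0.5y] swap r/2=19/981: DF=(1 − 19/981·(0))/(1+19/981) = 981/1000 ≈ 0.981000
step 2 [1y] bond c/2=3/400: DF=(477103/500000 − 3/400·(0.981000))/(1+3/400) = 4699/5000 ≈ 0.939800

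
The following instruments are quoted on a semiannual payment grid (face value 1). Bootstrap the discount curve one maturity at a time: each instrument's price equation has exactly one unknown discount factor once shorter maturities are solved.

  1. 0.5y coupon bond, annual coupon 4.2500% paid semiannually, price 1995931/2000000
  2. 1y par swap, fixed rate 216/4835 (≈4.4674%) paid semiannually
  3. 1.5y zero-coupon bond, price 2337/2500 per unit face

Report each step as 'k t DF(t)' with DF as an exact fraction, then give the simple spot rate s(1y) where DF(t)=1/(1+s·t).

1 1/2 2443/2500
2 1 598/625
3 3/2 2337/2500
s(1y) = (1/(598/625) − 1)/(1) = 27/598 ≈ 4.5151%

step 1 [0.5y] bond c/2=17/800: DF=(1995931/2000000 − 17/800·(0))/(1+17/800) = 2443/2500 ≈ 0.977200
step 2 [1y] swap r/2=108/4835: DF=(1 − 108/4835·(0.977200))/(1+108/4835) = 598/625 ≈ 0.956800
step 3 [1.5y] zero: DF = P = 2337/2500 ≈ 0.934800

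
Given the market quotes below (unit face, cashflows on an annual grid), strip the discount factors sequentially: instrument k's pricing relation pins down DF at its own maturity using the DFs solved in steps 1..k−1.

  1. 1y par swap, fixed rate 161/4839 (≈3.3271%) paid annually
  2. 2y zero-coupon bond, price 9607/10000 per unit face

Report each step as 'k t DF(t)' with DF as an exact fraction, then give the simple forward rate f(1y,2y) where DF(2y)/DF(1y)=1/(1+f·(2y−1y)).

step 1 [1y] swap r/1=161/4839: DF=(1 − 161/4839·(0))/(1+161/4839) = 4839/5000 ≈ 0.967800
step 2 [2y] zero: DF = P = 9607/10000 ≈ 0.960700

1 1 4839/5000
2 2 9607/10000
f(1y,2y) = ((4839/5000)/(9607/10000) − 1)/(1) = 71/9607 ≈ 0.7390%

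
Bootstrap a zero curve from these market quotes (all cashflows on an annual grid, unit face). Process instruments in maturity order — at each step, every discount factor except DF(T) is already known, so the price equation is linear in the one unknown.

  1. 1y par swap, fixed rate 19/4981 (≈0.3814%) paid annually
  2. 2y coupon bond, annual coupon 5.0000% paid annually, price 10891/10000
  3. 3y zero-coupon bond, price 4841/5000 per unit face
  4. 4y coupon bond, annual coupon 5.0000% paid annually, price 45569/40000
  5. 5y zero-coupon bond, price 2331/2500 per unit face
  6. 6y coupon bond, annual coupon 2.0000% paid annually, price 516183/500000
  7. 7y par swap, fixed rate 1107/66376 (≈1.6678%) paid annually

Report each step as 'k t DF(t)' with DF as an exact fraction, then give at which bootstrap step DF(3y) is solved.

1 1 4981/5000
2 2 4949/5000
3 3 4841/5000
4 4 9443/10000
5 5 2331/2500
6 6 4587/5000
7 7 8893/10000
DF(3y) is solved at step 3

step 1 [1y] swap r/1=19/4981: DF=(1 − 19/4981·(0))/(1+19/4981) = 4981/5000 ≈ 0.996200
step 2 [2y] bond c/1=1/20: DF=(10891/10000 − 1/20·(0.996200))/(1+1/20) = 4949/5000 ≈ 0.989800
step 3 [3y] zero: DF = P = 4841/5000 ≈ 0.968200
step 4 [4y] bond c/1=1/20: DF=(45569/40000 − 1/20·(0.996200+0.989800+0.968200))/(1+1/20) = 9443/10000 ≈ 0.944300
step 5 [5y] zero: DF = P = 2331/2500 ≈ 0.932400
step 6 [6y] bond c/1=1/50: DF=(516183/500000 − 1/50·(0.996200+0.989800+0.968200+0.944300+0.932400))/(1+1/50) = 4587/5000 ≈ 0.917400
step 7 [7y] swap r/1=1107/66376: DF=(1 − 1107/66376·(0.996200+0.989800+0.968200+0.944300+0.932400+0.917400))/(1+1107/66376) = 8893/10000 ≈ 0.889300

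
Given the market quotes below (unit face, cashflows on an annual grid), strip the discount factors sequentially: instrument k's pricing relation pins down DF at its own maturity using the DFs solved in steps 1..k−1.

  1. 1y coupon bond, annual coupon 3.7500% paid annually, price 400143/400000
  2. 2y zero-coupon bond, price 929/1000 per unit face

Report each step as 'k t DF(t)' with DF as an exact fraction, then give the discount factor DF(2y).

step 1 [1y] bond c/1=3/80: DF=(400143/400000 − 3/80·(0))/(1+3/80) = 4821/5000 ≈ 0.964200
step 2 [2y] zero: DF = P = 929/1000 ≈ 0.929000

1 1 4821/5000
2 2 929/1000
DF(2y) = 929/1000 ≈ 0.929000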